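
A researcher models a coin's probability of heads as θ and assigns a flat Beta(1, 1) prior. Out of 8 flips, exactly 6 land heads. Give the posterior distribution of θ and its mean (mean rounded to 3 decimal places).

The binomial likelihood is conjugate to the Beta prior: with 6 successes and 2 failures, the posterior is Beta(1+6, 1+2) = Beta(7, 3).
Posterior mean = α/(α+β) = 7/10 = 0.700.

Posterior: Beta(7, 3); mean ≈ 0.700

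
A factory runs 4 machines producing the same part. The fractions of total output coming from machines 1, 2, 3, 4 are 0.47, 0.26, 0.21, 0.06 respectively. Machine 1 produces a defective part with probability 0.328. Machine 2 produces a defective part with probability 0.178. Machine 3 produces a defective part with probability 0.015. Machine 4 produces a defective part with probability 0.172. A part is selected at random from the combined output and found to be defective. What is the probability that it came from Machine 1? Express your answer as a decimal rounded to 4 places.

Posterior probability ≈ 0.7207

Tabulate prior·likelihood by source: [1] prior 0.47, lik 0.328, product 0.1542; [2] prior 0.26, lik 0.178, product 0.04628; [3] prior 0.21, lik 0.015, product 0.003150; [4] prior 0.06, lik 0.172, product 0.01032.
Normalizing constant = 0.21391; the posterior for Machine 1 is its product over the sum, 0.1542/0.21391 = 0.7207.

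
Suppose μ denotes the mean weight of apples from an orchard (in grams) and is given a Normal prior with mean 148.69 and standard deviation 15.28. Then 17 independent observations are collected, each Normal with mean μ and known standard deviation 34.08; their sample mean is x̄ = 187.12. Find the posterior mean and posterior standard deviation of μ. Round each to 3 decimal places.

Posterior mean ≈ 178.420; posterior SD ≈ 7.270

Prior precision 1/τ₀² = 1/15.28² = 0.00428305; data precision n/σ² = 17/34.08² = 0.0146369.
Posterior precision = 0.00428305 + 0.0146369 = 0.0189200, giving posterior SD = 1/√0.0189200 = 7.270.
Posterior mean = (0.00428305·148.69 + 0.0146369·187.12) / 0.0189200 = 178.420.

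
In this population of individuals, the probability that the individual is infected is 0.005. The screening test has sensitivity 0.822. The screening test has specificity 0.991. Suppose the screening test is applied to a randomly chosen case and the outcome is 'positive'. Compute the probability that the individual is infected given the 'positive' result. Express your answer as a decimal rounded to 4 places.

P(H | E) ≈ 0.3146

Let H be the event that the individual is infected. P(H) = 0.005, so P(¬H) = 0.995. With E the 'positive' result, P(E|H) = 0.822 and P(E|¬H) = 0.009.
P(E) = 0.822·0.005 + 0.009·0.995 = 0.0041100 + 0.0089550 = 0.013065.
By Bayes' theorem, P(H|E) = 0.0041100 / 0.013065 = 0.3146.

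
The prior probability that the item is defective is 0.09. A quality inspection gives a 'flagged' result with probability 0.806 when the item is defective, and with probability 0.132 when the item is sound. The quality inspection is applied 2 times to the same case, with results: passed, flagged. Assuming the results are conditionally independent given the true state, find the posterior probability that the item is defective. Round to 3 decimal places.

Posterior P(H) ≈ 0.119

With H the event that the item is defective, the joint likelihood of the observed sequence is P(data|H) = 0.194·0.806 = 0.15636 and P(data|¬H) = 0.868·0.132 = 0.11458.
Bayes: P(H|data) = 0.09·0.15636 / (0.09·0.15636 + 0.91·0.11458) = 0.014073/0.11834 = 0.1189.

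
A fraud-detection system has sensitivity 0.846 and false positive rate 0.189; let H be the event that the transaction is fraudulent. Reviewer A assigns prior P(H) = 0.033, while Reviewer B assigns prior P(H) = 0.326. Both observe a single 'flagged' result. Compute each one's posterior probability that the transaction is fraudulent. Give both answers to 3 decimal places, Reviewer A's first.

Reviewer A: 0.133; Reviewer B: 0.684

P('+'|H) = 0.846, P('+'|¬H) = 0.189.
Reviewer A: numerator 0.846·0.033 = 0.027918; evidence = 0.027918+0.189·0.967 = 0.21068; posterior = 0.133.
Reviewer B: numerator 0.846·0.326 = 0.27580; evidence = 0.27580+0.189·0.674 = 0.40318; posterior = 0.684.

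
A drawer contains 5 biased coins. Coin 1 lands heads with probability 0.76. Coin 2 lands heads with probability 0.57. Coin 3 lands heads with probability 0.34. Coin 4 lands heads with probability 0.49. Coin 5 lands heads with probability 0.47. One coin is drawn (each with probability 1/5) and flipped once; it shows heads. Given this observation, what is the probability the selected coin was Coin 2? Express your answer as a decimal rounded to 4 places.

Posterior probability ≈ 0.2167

Tabulate prior·likelihood by source: [1] prior 0.2, lik 0.76, product 0.1520; [2] prior 0.2, lik 0.57, product 0.1140; [3] prior 0.2, lik 0.34, product 0.06800; [4] prior 0.2, lik 0.49, product 0.09800; [5] prior 0.2, lik 0.47, product 0.09400.
Normalizing constant = 0.52600; the posterior for Coin 2 is its product over the sum, 0.1140/0.52600 = 0.2167.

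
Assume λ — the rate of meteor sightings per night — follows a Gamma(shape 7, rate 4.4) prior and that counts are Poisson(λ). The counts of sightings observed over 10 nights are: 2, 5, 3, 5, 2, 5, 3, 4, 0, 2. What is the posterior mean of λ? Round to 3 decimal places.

Total count ∑xᵢ = 31 over n = 10 nights.
Gamma is conjugate to the Poisson likelihood: posterior is Gamma(shape = 7+31 = 38, rate = 4.4+10 = 14.4).
Posterior mean = shape/rate = 38/14.4 = 2.639.

Posterior mean ≈ 2.639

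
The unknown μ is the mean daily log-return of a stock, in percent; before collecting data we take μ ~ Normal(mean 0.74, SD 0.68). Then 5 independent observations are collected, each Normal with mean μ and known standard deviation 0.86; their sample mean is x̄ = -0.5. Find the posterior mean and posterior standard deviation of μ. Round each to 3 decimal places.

Posterior mean ≈ -0.199; posterior SD ≈ 0.335

With known σ, the Normal prior is conjugate. Weight on the data is w = (n/σ²)/(n/σ² + 1/τ₀²) = 6.76041/(6.76041+2.16263) = 0.75764.
Posterior mean = w·x̄ + (1−w)·μ₀ = 0.75764·-0.5 + 0.24236·0.74 = -0.199. Posterior variance = 1/(6.76041+2.16263) = 0.112069, so SD = 0.335.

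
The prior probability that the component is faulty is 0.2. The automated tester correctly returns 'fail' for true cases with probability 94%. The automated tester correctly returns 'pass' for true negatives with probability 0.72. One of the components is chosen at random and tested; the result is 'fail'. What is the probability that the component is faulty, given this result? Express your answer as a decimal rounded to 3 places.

Write H for 'the component is faulty'. Prior odds H:¬H = 0.2/0.8 = 0.25000. For the 'fail' outcome, the likelihood ratio is 0.94/0.28 = 3.3571.
Posterior odds = 0.25000 × 3.3571 = 0.83929, so P(H|E) = 0.83929/(1+0.83929) = 0.456.

P(H | E) ≈ 0.456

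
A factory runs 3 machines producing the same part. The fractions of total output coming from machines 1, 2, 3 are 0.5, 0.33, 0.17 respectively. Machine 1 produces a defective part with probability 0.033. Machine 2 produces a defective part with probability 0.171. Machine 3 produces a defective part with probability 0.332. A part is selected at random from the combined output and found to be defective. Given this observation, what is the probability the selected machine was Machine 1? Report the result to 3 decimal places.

Posterior probability ≈ 0.128

P(defective|M1) = 0.033; P(defective|M2) = 0.171; P(defective|M3) = 0.332.
Prior × likelihood for each source: 0.5·0.033=0.01650, 0.33·0.171=0.05643, 0.17·0.332=0.05644. Summing gives P(defective) = 0.12937.
P(Machine 1 | defective) = 0.01650 / 0.12937 = 0.128.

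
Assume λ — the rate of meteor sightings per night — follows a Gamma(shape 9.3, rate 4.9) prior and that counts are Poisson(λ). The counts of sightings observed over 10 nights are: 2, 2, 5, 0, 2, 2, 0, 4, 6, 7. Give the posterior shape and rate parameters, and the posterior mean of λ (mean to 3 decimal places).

Posterior: Gamma(shape=39.3, rate=14.9); mean ≈ 2.638

The Poisson likelihood adds the total count to the shape and the number of exposure periods to the rate. Here ∑xᵢ = 30 and n = 10, so shape 9.3→39.3 and rate 4.9→14.9.
E[λ | data] = 39.3/14.9 = 2.638.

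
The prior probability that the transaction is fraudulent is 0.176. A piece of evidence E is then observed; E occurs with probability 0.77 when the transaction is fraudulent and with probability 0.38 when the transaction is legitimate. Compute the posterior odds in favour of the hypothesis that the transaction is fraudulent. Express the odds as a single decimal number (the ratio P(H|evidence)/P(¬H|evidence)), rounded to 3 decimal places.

Prior odds = 0.176/(1−0.176) = 0.21359.
Likelihood ratio for E = 0.77/0.38 = 2.0263.
Posterior odds = prior odds × LR = 0.43281.

Posterior odds ≈ 0.433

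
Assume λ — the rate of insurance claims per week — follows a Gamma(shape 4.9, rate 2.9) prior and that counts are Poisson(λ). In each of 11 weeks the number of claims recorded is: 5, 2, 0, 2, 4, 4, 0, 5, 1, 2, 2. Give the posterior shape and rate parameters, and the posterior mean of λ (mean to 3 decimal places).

Posterior: Gamma(shape=31.9, rate=13.9); mean ≈ 2.295

Total count ∑xᵢ = 27 over n = 11 weeks.
Gamma is conjugate to the Poisson likelihood: posterior is Gamma(shape = 4.9+27 = 31.9, rate = 2.9+11 = 13.9).
Posterior mean = shape/rate = 31.9/13.9 = 2.295.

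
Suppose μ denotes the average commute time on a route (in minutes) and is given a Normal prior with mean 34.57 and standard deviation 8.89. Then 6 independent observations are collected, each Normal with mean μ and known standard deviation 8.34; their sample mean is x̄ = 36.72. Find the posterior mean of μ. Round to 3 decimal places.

With known σ, the Normal prior is conjugate. Weight on the data is w = (n/σ²)/(n/σ² + 1/τ₀²) = 0.0862619/(0.0862619+0.0126531) = 0.87208.
Posterior mean = w·x̄ + (1−w)·μ₀ = 0.87208·36.72 + 0.12792·34.57 = 36.445.

Posterior mean ≈ 36.445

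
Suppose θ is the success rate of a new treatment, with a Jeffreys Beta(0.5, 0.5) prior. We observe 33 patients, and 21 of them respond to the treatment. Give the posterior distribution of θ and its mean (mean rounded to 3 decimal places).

Observing 21 successes and 12 failures updates Beta(0.5, 0.5) by adding the success and failure counts to the two shape parameters: α = 0.5+21 = 21.5, β = 0.5+12 = 12.5.
Posterior mean = α/(α+β) = 21.5/34 = 0.632.

Posterior: Beta(21.5, 12.5); mean ≈ 0.632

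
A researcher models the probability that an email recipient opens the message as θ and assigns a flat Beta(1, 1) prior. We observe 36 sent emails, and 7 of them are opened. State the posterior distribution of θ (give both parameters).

The binomial likelihood is conjugate to the Beta prior: with 7 successes and 29 failures, the posterior is Beta(1+7, 1+29) = Beta(8, 30).

Posterior: Beta(8, 30)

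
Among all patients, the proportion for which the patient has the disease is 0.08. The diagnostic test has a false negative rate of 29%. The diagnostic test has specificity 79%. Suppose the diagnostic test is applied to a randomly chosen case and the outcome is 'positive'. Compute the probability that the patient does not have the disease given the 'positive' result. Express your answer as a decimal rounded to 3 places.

P(¬H | E) ≈ 0.773

Write H for 'the patient has the disease'. Prior odds H:¬H = 0.08/0.92 = 0.086957. For the 'positive' outcome, the likelihood ratio is 0.71/0.21 = 3.3810.
Posterior odds = 0.086957 × 3.3810 = 0.29400, so P(H|E) = 0.29400/(1+0.29400) = 0.227. Then P(¬H|E) = 1 − 0.227 = 0.773.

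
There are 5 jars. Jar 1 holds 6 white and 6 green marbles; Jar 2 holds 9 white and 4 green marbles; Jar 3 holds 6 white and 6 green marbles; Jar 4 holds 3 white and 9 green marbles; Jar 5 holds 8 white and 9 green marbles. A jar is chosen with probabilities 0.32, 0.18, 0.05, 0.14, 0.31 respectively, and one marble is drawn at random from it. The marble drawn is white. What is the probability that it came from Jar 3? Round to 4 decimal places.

P(white|Jar 1) = 0.5; P(white|Jar 2) = 0.6923; P(white|Jar 3) = 0.5; P(white|Jar 4) = 0.25; P(white|Jar 5) = 0.4706.
Prior × likelihood for each source: 0.32·0.5=0.1600, 0.18·0.6923=0.1246, 0.05·0.5=0.02500, 0.14·0.25=0.03500, 0.31·0.4706=0.1459. Summing gives P(white) = 0.49050.
P(Jar 3 | white) = 0.02500 / 0.49050 = 0.0510.

Posterior probability ≈ 0.0510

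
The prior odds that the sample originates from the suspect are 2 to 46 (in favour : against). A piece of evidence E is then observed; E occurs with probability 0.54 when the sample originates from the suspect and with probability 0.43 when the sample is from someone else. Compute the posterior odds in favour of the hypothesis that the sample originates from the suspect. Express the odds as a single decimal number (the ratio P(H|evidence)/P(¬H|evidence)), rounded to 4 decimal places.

Posterior odds ≈ 0.0546

Prior odds = 2/46 = 0.043478.
Likelihood ratio for E = 0.54/0.43 = 1.2558.
Posterior odds = prior odds × LR = 0.054601.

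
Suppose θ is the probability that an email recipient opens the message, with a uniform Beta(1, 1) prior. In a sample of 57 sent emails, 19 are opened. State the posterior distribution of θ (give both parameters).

The binomial likelihood is conjugate to the Beta prior: with 19 successes and 38 failures, the posterior is Beta(1+19, 1+38) = Beta(20, 39).

Posterior: Beta(20, 39)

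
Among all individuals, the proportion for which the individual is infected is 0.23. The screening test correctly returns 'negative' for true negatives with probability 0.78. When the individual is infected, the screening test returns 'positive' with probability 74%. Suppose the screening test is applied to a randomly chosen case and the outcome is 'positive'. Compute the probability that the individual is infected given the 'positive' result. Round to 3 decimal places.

P(H | E) ≈ 0.501

Let H be the event that the individual is infected. P(H) = 0.23, so P(¬H) = 0.77. With E the 'positive' result, P(E|H) = 0.74 and P(E|¬H) = 0.22.
P(E) = 0.74·0.23 + 0.22·0.77 = 0.17020 + 0.16940 = 0.33960.
By Bayes' theorem, P(H|E) = 0.17020 / 0.33960 = 0.501.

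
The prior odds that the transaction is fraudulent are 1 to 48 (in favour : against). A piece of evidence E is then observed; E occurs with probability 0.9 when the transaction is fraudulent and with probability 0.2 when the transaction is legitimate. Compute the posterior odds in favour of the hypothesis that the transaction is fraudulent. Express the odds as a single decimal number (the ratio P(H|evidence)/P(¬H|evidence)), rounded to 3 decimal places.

Prior odds = 1/48 = 0.020833. In log-odds, ln(0.020833) = -3.8712.
Add log likelihood ratio: ln(4.5000) = 1.5041.
Posterior log-odds = -2.3671, so posterior odds = exp(-2.3671) = 0.093750.

Posterior odds ≈ 0.094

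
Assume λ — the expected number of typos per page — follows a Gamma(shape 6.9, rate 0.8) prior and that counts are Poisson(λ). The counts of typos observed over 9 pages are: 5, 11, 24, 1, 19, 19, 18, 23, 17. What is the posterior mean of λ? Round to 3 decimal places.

The Poisson likelihood adds the total count to the shape and the number of exposure periods to the rate. Here ∑xᵢ = 137 and n = 9, so shape 6.9→143.9 and rate 0.8→9.8.
E[λ | data] = 143.9/9.8 = 14.684.

Posterior mean ≈ 14.684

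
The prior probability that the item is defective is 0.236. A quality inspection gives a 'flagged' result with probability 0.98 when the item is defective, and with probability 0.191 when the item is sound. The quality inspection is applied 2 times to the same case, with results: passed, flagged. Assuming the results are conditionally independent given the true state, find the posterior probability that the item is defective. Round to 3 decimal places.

Let H be the event that the item is defective; start with P(H) = 0.236. P('flagged'|H) = 0.98, P('flagged'|¬H) = 0.191.
Update on result 1 ('passed'): P(H) ← 0.02·0.2360 / (0.02·0.2360 + 0.809·0.7640) = 0.0047200/0.62280 = 0.0076.
Update on result 2 ('flagged'): P(H) ← 0.98·0.0076 / (0.98·0.0076 + 0.191·0.9924) = 0.0074272/0.19698 = 0.0377.

Posterior P(H) ≈ 0.038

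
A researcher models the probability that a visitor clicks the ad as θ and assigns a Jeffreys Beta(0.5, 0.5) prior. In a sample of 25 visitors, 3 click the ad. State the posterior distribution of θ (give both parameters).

The binomial likelihood is conjugate to the Beta prior: with 3 successes and 22 failures, the posterior is Beta(0.5+3, 0.5+22) = Beta(3.5, 22.5).

Posterior: Beta(3.5, 22.5)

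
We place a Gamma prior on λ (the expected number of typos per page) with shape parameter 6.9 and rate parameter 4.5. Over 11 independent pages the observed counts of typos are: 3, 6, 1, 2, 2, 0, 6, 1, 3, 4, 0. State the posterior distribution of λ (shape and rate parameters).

Total count ∑xᵢ = 28 over n = 11 pages.
Gamma is conjugate to the Poisson likelihood: posterior is Gamma(shape = 6.9+28 = 34.9, rate = 4.5+11 = 15.5).

Posterior: Gamma(shape=34.9, rate=15.5)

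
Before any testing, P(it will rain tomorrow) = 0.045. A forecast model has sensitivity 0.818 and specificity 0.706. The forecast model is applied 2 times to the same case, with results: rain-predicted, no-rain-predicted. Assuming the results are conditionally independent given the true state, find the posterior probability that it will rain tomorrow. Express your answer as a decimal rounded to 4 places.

Posterior P(H) ≈ 0.0327

Let H be the event that it will rain tomorrow; start with P(H) = 0.045. P('rain-predicted'|H) = 0.818, P('rain-predicted'|¬H) = 0.294.
Update on result 1 ('rain-predicted'): P(H) ← 0.818·0.0450 / (0.818·0.0450 + 0.294·0.9550) = 0.036810/0.31758 = 0.1159.
Update on result 2 ('no-rain-predicted'): P(H) ← 0.182·0.1159 / (0.182·0.1159 + 0.706·0.8841) = 0.021095/0.64526 = 0.0327.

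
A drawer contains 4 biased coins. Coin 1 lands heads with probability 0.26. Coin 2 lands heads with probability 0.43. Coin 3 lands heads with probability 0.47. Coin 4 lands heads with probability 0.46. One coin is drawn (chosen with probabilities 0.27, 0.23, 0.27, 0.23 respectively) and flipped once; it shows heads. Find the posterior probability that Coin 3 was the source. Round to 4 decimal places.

P(heads|C1) = 0.26; P(heads|C2) = 0.43; P(heads|C3) = 0.47; P(heads|C4) = 0.46.
Prior × likelihood for each source: 0.27·0.26=0.07020, 0.23·0.43=0.09890, 0.27·0.47=0.1269, 0.23·0.46=0.1058. Summing gives P(heads) = 0.40180.
P(Coin 3 | heads) = 0.1269 / 0.40180 = 0.3158.

Posterior probability ≈ 0.3158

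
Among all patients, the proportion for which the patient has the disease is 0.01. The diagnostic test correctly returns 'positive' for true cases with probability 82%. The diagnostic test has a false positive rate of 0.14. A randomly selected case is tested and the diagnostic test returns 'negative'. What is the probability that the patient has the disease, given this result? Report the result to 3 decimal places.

P(H | E) ≈ 0.002

Let H be the event that the patient has the disease. P(H) = 0.01, so P(¬H) = 0.99. With E the 'negative' result, P(E|H) = 0.18 and P(E|¬H) = 0.86.
P(E) = 0.18·0.01 + 0.86·0.99 = 0.0018000 + 0.85140 = 0.85320.
By Bayes' theorem, P(H|E) = 0.0018000 / 0.85320 = 0.002.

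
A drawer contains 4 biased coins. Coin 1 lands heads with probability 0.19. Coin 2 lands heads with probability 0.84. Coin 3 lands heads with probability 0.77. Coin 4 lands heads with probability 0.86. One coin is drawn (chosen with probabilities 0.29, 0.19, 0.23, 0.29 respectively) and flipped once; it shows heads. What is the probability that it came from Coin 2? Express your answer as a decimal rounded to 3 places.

P(heads|C1) = 0.19; P(heads|C2) = 0.84; P(heads|C3) = 0.77; P(heads|C4) = 0.86.
Prior × likelihood for each source: 0.29·0.19=0.05510, 0.19·0.84=0.1596, 0.23·0.77=0.1771, 0.29·0.86=0.2494. Summing gives P(heads) = 0.64120.
P(Coin 2 | heads) = 0.1596 / 0.64120 = 0.249.

Posterior probability ≈ 0.249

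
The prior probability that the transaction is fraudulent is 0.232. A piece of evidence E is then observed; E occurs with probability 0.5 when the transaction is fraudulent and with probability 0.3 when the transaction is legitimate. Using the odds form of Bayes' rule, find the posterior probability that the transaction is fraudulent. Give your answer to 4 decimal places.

Posterior probability ≈ 0.3349

Prior odds = 0.232/(1−0.232) = 0.30208.
Likelihood ratio for E = 0.5/0.3 = 1.6667.
Posterior odds = prior odds × LR = 0.50347.
Posterior probability = odds/(1+odds) = 0.50347/1.5035 = 0.3349.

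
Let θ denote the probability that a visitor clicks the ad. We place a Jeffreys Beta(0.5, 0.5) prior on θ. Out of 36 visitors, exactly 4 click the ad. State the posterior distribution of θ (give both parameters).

The binomial likelihood is conjugate to the Beta prior: with 4 successes and 32 failures, the posterior is Beta(0.5+4, 0.5+32) = Beta(4.5, 32.5).

Posterior: Beta(4.5, 32.5)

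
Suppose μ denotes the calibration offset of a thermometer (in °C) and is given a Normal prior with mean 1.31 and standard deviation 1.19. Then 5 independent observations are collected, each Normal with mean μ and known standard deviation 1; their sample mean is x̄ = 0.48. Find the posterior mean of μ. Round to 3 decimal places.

Prior precision 1/τ₀² = 1/1.19² = 0.706165; data precision n/σ² = 5/1² = 5.00000.
Posterior precision = 0.706165 + 5.00000 = 5.70616.
Posterior mean = (0.706165·1.31 + 5.00000·0.48) / 5.70616 = 0.583.

Posterior mean ≈ 0.583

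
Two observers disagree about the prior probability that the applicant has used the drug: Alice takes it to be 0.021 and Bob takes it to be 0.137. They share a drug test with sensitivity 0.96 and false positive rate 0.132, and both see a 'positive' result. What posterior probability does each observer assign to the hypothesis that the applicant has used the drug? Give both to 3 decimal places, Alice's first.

The likelihood ratio for a 'positive' result is 0.96/0.132 = 7.2727.
Alice: prior odds 0.021/0.979 = 0.021450; posterior odds 0.15600; posterior probability 0.135.
Bob: prior odds 0.137/0.863 = 0.15875; posterior odds 1.1545; posterior probability 0.536.

Alice: 0.135; Bob: 0.536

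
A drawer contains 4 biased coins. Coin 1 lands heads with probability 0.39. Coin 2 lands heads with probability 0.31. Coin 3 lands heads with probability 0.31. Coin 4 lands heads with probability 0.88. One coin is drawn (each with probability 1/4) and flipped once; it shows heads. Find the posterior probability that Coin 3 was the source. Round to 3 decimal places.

Posterior probability ≈ 0.164

Tabulate prior·likelihood by source: [1] prior 0.25, lik 0.39, product 0.09750; [2] prior 0.25, lik 0.31, product 0.07750; [3] prior 0.25, lik 0.31, product 0.07750; [4] prior 0.25, lik 0.88, product 0.2200.
Normalizing constant = 0.47250; the posterior for Coin 3 is its product over the sum, 0.07750/0.47250 = 0.164.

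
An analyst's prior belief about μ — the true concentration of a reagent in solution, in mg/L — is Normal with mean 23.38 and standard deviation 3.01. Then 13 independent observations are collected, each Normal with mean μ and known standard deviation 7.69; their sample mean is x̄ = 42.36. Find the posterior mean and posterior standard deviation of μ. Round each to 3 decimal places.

With known σ, the Normal prior is conjugate. Weight on the data is w = (n/σ²)/(n/σ² + 1/τ₀²) = 0.219832/(0.219832+0.110374) = 0.66574.
Posterior mean = w·x̄ + (1−w)·μ₀ = 0.66574·42.36 + 0.33426·23.38 = 36.016. Posterior variance = 1/(0.219832+0.110374) = 3.02841, so SD = 1.740.

Posterior mean ≈ 36.016; posterior SD ≈ 1.740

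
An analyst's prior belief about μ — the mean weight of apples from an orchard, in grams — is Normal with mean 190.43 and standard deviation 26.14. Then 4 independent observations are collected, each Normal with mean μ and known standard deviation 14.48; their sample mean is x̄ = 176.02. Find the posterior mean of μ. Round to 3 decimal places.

Posterior mean ≈ 177.047

Prior precision 1/τ₀² = 1/26.14² = 0.00146349; data precision n/σ² = 4/14.48² = 0.0190776.
Posterior precision = 0.00146349 + 0.0190776 = 0.0205410.
Posterior mean = (0.00146349·190.43 + 0.0190776·176.02) / 0.0205410 = 177.047.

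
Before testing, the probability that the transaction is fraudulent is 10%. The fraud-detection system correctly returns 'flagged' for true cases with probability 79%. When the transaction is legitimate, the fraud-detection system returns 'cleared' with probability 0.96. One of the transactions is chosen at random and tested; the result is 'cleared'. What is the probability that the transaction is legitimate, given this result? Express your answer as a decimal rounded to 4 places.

Let H be the event that the transaction is fraudulent. P(H) = 0.1, so P(¬H) = 0.9. With E the 'cleared' result, P(E|H) = 0.21 and P(E|¬H) = 0.96.
P(E) = 0.21·0.1 + 0.96·0.9 = 0.021000 + 0.86400 = 0.88500.
By Bayes' theorem, P(H|E) = 0.021000 / 0.88500 = 0.0237. Hence P(¬H|E) = 1 − 0.0237 = 0.9763.

P(¬H | E) ≈ 0.9763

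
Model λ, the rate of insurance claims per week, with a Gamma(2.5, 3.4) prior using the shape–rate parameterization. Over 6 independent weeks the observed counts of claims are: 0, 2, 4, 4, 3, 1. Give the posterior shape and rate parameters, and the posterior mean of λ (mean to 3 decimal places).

Posterior: Gamma(shape=16.5, rate=9.4); mean ≈ 1.755

The Poisson likelihood adds the total count to the shape and the number of exposure periods to the rate. Here ∑xᵢ = 14 and n = 6, so shape 2.5→16.5 and rate 3.4→9.4.
Posterior mean = shape/rate = 16.5/9.4 = 1.755.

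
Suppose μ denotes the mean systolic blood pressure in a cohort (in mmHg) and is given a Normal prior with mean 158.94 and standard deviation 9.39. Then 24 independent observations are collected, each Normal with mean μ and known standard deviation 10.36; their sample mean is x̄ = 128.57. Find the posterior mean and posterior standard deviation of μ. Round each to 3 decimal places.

With known σ, the Normal prior is conjugate. Weight on the data is w = (n/σ²)/(n/σ² + 1/τ₀²) = 0.223610/(0.223610+0.0113415) = 0.95173.
Posterior mean = w·x̄ + (1−w)·μ₀ = 0.95173·128.57 + 0.048271·158.94 = 130.036. Posterior variance = 1/(0.223610+0.0113415) = 4.25619, so SD = 2.063.

Posterior mean ≈ 130.036; posterior SD ≈ 2.063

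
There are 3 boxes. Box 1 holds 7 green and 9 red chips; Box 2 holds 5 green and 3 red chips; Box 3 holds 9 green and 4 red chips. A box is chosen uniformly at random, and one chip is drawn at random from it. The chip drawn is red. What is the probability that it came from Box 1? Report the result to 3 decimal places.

Tabulate prior·likelihood by source: [1] prior 0.333333, lik 0.5625, product 0.1875; [2] prior 0.333333, lik 0.375, product 0.1250; [3] prior 0.333333, lik 0.3077, product 0.1026.
Normalizing constant = 0.41506; the posterior for Box 1 is its product over the sum, 0.1875/0.41506 = 0.452.

Posterior probability ≈ 0.452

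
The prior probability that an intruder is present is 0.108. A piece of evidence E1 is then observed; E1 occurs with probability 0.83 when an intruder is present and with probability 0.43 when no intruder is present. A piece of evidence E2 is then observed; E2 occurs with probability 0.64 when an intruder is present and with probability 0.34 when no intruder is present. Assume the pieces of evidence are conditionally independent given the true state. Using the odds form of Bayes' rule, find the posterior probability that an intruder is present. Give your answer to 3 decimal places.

Posterior probability ≈ 0.306

Prior odds = 0.108/(1−0.108) = 0.12108.
Likelihood ratio for E1 = 0.83/0.43 = 1.9302.
Likelihood ratio for E2 = 0.64/0.34 = 1.8824.
Posterior odds = prior odds × LR₁ × LR₂ = 0.43992.
Posterior probability = odds/(1+odds) = 0.43992/1.4399 = 0.306.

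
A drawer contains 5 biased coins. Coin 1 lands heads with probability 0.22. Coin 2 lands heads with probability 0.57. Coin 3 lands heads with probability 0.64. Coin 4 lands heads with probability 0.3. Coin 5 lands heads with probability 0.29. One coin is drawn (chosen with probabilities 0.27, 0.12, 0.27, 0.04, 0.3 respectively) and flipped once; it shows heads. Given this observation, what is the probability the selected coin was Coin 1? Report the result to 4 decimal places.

Posterior probability ≈ 0.1486

P(heads|C1) = 0.22; P(heads|C2) = 0.57; P(heads|C3) = 0.64; P(heads|C4) = 0.3; P(heads|C5) = 0.29.
Prior × likelihood for each source: 0.27·0.22=0.05940, 0.12·0.57=0.06840, 0.27·0.64=0.1728, 0.04·0.3=0.01200, 0.3·0.29=0.08700. Summing gives P(heads) = 0.39960.
P(Coin 1 | heads) = 0.05940 / 0.39960 = 0.1486.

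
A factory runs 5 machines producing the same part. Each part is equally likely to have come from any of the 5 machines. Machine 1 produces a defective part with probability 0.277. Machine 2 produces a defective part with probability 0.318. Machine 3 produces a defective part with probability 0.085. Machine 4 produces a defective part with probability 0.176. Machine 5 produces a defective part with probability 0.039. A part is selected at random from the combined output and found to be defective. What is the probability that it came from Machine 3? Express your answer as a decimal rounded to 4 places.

P(defective|M1) = 0.277; P(defective|M2) = 0.318; P(defective|M3) = 0.085; P(defective|M4) = 0.176; P(defective|M5) = 0.039.
Prior × likelihood for each source: 0.2·0.277=0.05540, 0.2·0.318=0.06360, 0.2·0.085=0.01700, 0.2·0.176=0.03520, 0.2·0.039=0.007800. Summing gives P(defective) = 0.17900.
P(Machine 3 | defective) = 0.01700 / 0.17900 = 0.0950.

Posterior probability ≈ 0.0950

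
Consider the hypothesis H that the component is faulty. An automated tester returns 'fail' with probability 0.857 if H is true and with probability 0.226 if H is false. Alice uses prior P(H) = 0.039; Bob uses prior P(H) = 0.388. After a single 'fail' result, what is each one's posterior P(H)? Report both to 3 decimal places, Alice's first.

Alice: 0.133; Bob: 0.706

P('+'|H) = 0.857, P('+'|¬H) = 0.226.
Alice: numerator 0.857·0.039 = 0.033423; evidence = 0.033423+0.226·0.961 = 0.25061; posterior = 0.133.
Bob: numerator 0.857·0.388 = 0.33252; evidence = 0.33252+0.226·0.612 = 0.47083; posterior = 0.706.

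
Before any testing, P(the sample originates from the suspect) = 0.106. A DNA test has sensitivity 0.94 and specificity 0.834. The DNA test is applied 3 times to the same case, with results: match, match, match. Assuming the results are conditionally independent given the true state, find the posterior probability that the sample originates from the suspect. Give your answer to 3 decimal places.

Let H be the event that the sample originates from the suspect; start with P(H) = 0.106. P('match'|H) = 0.94, P('match'|¬H) = 0.166.
Update on result 1 ('match'): P(H) ← 0.94·0.1060 / (0.94·0.1060 + 0.166·0.8940) = 0.099640/0.24804 = 0.4017.
Update on result 2 ('match'): P(H) ← 0.94·0.4017 / (0.94·0.4017 + 0.166·0.5983) = 0.37760/0.47692 = 0.7918.
Update on result 3 ('match'): P(H) ← 0.94·0.7918 / (0.94·0.7918 + 0.166·0.2082) = 0.74425/0.77882 = 0.9556.

Posterior P(H) ≈ 0.956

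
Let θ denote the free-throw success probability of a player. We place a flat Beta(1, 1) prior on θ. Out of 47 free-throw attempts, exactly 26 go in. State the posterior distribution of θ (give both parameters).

Observing 26 successes and 21 failures updates Beta(1, 1) by adding the success and failure counts to the two shape parameters: α = 1+26 = 27, β = 1+21 = 22.

Posterior: Beta(27, 22)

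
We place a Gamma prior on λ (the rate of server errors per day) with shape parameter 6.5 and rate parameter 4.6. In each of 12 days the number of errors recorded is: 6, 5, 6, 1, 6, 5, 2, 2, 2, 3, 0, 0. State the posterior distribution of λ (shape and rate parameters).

Posterior: Gamma(shape=44.5, rate=16.6)

Total count ∑xᵢ = 38 over n = 12 days.
Gamma is conjugate to the Poisson likelihood: posterior is Gamma(shape = 6.5+38 = 44.5, rate = 4.6+12 = 16.6).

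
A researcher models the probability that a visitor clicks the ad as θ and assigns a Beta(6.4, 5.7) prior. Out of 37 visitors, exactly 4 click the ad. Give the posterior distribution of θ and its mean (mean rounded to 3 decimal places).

Observing 4 successes and 33 failures updates Beta(6.4, 5.7) by adding the success and failure counts to the two shape parameters: α = 6.4+4 = 10.4, β = 5.7+33 = 38.7.
E[θ | data] = 10.4/(10.4+38.7) = 0.212.

Posterior: Beta(10.4, 38.7); mean ≈ 0.212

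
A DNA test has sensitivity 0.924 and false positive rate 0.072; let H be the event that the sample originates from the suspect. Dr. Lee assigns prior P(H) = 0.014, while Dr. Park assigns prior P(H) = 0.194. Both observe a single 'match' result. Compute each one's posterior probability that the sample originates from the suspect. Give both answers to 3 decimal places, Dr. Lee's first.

Dr. Lee: 0.154; Dr. Park: 0.755

P('+'|H) = 0.924, P('+'|¬H) = 0.072.
Dr. Lee: numerator 0.924·0.014 = 0.012936; evidence = 0.012936+0.072·0.986 = 0.083928; posterior = 0.154.
Dr. Park: numerator 0.924·0.194 = 0.17926; evidence = 0.17926+0.072·0.806 = 0.23729; posterior = 0.755.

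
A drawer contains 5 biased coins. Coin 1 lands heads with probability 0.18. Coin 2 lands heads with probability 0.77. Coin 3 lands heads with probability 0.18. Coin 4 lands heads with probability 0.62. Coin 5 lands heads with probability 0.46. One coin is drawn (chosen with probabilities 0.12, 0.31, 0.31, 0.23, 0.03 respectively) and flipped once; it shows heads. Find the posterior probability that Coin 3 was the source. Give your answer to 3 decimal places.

P(heads|C1) = 0.18; P(heads|C2) = 0.77; P(heads|C3) = 0.18; P(heads|C4) = 0.62; P(heads|C5) = 0.46.
Prior × likelihood for each source: 0.12·0.18=0.02160, 0.31·0.77=0.2387, 0.31·0.18=0.05580, 0.23·0.62=0.1426, 0.03·0.46=0.01380. Summing gives P(heads) = 0.47250.
P(Coin 3 | heads) = 0.05580 / 0.47250 = 0.118.

Posterior probability ≈ 0.118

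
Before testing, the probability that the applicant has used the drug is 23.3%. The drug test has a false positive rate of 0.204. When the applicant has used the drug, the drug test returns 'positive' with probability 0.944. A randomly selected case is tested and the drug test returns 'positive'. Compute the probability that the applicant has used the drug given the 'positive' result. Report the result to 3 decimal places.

Write H for 'the applicant has used the drug'. Prior odds H:¬H = 0.233/0.767 = 0.30378. For the 'positive' outcome, the likelihood ratio is 0.944/0.204 = 4.6275.
Posterior odds = 0.30378 × 4.6275 = 1.4057, so P(H|E) = 1.4057/(1+1.4057) = 0.584.

P(H | E) ≈ 0.584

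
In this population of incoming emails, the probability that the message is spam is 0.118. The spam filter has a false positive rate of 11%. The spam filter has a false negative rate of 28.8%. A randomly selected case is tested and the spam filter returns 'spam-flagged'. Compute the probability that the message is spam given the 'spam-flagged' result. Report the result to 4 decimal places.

P(H | E) ≈ 0.4641

Let H be the event that the message is spam. P(H) = 0.118, so P(¬H) = 0.882. With E the 'spam-flagged' result, P(E|H) = 0.712 and P(E|¬H) = 0.11.
P(E) = 0.712·0.118 + 0.11·0.882 = 0.084016 + 0.097020 = 0.18104.
By Bayes' theorem, P(H|E) = 0.084016 / 0.18104 = 0.4641.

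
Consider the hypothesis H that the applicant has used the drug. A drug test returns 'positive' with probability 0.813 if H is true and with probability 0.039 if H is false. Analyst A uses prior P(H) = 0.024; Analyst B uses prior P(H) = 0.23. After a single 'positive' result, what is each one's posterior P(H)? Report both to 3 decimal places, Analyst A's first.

Analyst A: 0.339; Analyst B: 0.862

P('+'|H) = 0.813, P('+'|¬H) = 0.039.
Analyst A: numerator 0.813·0.024 = 0.019512; evidence = 0.019512+0.039·0.976 = 0.057576; posterior = 0.339.
Analyst B: numerator 0.813·0.23 = 0.18699; evidence = 0.18699+0.039·0.77 = 0.21702; posterior = 0.862.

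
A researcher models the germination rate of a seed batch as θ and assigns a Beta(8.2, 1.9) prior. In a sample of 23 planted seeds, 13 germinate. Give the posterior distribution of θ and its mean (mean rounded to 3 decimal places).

The binomial likelihood is conjugate to the Beta prior: with 13 successes and 10 failures, the posterior is Beta(8.2+13, 1.9+10) = Beta(21.2, 11.9).
E[θ | data] = 21.2/(21.2+11.9) = 0.640.

Posterior: Beta(21.2, 11.9); mean ≈ 0.640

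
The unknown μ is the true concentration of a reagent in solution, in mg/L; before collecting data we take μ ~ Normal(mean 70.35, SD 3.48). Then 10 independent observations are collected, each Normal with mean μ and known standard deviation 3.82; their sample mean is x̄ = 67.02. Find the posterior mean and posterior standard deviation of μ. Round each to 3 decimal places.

Posterior mean ≈ 67.378; posterior SD ≈ 1.141

With known σ, the Normal prior is conjugate. Weight on the data is w = (n/σ²)/(n/σ² + 1/τ₀²) = 0.685288/(0.685288+0.0825737) = 0.89246.
Posterior mean = w·x̄ + (1−w)·μ₀ = 0.89246·67.02 + 0.10754·70.35 = 67.378. Posterior variance = 1/(0.685288+0.0825737) = 1.30232, so SD = 1.141.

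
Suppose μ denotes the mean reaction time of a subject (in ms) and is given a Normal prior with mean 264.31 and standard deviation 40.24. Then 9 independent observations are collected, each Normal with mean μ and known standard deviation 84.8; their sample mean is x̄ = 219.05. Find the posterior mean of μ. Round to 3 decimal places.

Prior precision 1/τ₀² = 1/40.24² = 0.00061757; data precision n/σ² = 9/84.8² = 0.00125156.
Posterior precision = 0.00061757 + 0.00125156 = 0.00186912.
Posterior mean = (0.00061757·264.31 + 0.00125156·219.05) / 0.00186912 = 234.004.

Posterior mean ≈ 234.004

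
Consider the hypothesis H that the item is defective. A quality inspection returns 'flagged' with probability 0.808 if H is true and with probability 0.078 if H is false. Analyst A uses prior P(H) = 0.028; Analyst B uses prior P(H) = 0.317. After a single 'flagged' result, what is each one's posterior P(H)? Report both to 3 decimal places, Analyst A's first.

Analyst A: 0.230; Analyst B: 0.828

P('+'|H) = 0.808, P('+'|¬H) = 0.078.
Analyst A: numerator 0.808·0.028 = 0.022624; evidence = 0.022624+0.078·0.972 = 0.098440; posterior = 0.230.
Analyst B: numerator 0.808·0.317 = 0.25614; evidence = 0.25614+0.078·0.683 = 0.30941; posterior = 0.828.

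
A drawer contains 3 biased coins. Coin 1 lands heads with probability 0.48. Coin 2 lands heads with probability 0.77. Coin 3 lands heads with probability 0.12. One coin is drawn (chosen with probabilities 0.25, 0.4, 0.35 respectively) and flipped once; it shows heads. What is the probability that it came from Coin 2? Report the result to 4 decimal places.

P(heads|C1) = 0.48; P(heads|C2) = 0.77; P(heads|C3) = 0.12.
Prior × likelihood for each source: 0.25·0.48=0.1200, 0.4·0.77=0.3080, 0.35·0.12=0.04200. Summing gives P(heads) = 0.47000.
P(Coin 2 | heads) = 0.3080 / 0.47000 = 0.6553.

Posterior probability ≈ 0.6553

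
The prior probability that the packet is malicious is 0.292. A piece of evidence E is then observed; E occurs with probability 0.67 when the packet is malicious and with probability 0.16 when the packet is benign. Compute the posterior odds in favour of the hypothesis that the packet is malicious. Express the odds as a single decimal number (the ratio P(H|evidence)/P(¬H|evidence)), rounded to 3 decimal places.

Prior odds = 0.292/(1−0.292) = 0.41243.
Likelihood ratio for E = 0.67/0.16 = 4.1875.
Posterior odds = prior odds × LR = 1.7270.

Posterior odds ≈ 1.727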